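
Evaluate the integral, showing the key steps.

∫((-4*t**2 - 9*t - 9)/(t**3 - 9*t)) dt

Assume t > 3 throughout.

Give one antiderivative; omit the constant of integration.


Step 1. Decompose ∫((-4*t**2 - 9*t - 9)/(t**3 - 9*t)) dt by partial fractions, (-4*t**2 - 9*t - 9)/(t**3 - 9*t) = -1/(t + 3) - 4/(t - 3) + 1/t: now ∫(1/t) dt + ∫(-4/(t - 3)) dt + ∫(-1/(t + 3)) dt.
Step 2. Evaluate the standard form [assuming t > -3]: now -log(t + 3) + ∫(1/t) dt + ∫(-4/(t - 3)) dt.
Step 3. Evaluate the standard form [assuming t > 0]: now log(t) - log(t + 3) + ∫(-4/(t - 3)) dt.
Step 4. Evaluate the standard form [assuming t > 3]: now log(t) - 4*log(t - 3) - log(t + 3).
Answer: log(t) - 4*log(t - 3) - log(t + 3).


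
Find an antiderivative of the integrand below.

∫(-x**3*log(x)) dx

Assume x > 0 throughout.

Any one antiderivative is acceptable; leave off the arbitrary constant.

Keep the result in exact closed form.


Answer: -x**4*log(x)/4 + x**4/16.


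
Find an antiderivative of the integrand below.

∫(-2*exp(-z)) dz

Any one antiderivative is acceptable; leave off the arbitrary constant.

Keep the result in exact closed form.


Answer: 2*exp(-z).


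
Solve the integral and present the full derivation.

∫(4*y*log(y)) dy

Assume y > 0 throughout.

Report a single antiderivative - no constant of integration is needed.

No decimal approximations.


Step 1. Integrate ∫(4*y*log(y)) dy by parts with u = log(y), dv = (4*y) dy, so v = 2*y**2 [assuming y > 0]: now 2*y**2*log(y) + ∫(-2*y) dy.
Step 2. Evaluate the standard form: now 2*y**2*log(y) - y**2.
Answer: 2*y**2*log(y) - y**2.


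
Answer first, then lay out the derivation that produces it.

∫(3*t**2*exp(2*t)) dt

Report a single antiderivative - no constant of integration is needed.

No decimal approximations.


The answer is 3*t**2*exp(2*t)/2 - 3*t*exp(2*t)/2 + 3*exp(2*t)/4.
Step 1. Integrate ∫(3*t**2*exp(2*t)) dt by parts with u = t**2, dv = (3*exp(2*t)) dt, so v = 3*exp(2*t)/2: now 3*t**2*exp(2*t)/2 + ∫(-3*t*exp(2*t)) dt.
Step 2. Integrate ∫(-3*t*exp(2*t)) dt by parts with u = t, dv = (-3*exp(2*t)) dt, so v = -3*exp(2*t)/2: now 3*t**2*exp(2*t)/2 - 3*t*exp(2*t)/2 + ∫(3*exp(2*t)/2) dt.
Step 3. Evaluate the standard form: now 3*t**2*exp(2*t)/2 - 3*t*exp(2*t)/2 + 3*exp(2*t)/4.
Answer: 3*t**2*exp(2*t)/2 - 3*t*exp(2*t)/2 + 3*exp(2*t)/4.


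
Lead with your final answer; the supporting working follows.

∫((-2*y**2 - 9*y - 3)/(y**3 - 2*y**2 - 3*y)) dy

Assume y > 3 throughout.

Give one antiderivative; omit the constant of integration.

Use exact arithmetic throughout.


The answer is log(y) - 4*log(y - 3) + log(y + 1).
Step 1. Decompose ∫((-2*y**2 - 9*y - 3)/(y**3 - 2*y**2 - 3*y)) dy by partial fractions, (-2*y**2 - 9*y - 3)/(y**3 - 2*y**2 - 3*y) = 1/(y + 1) - 4/(y - 3) + 1/y: now ∫(1/y) dy + ∫(-4/(y - 3)) dy + ∫(1/(y + 1)) dy.
Step 2. Evaluate the standard form [assuming y > 0]: now log(y) + ∫(-4/(y - 3)) dy + ∫(1/(y + 1)) dy.
Step 3. Evaluate the standard form [assuming y > -1]: now log(y) + log(y + 1) + ∫(-4/(y - 3)) dy.
Step 4. Evaluate the standard form [assuming y > 3]: now log(y) - 4*log(y - 3) + log(y + 1).
Answer: log(y) - 4*log(y - 3) + log(y + 1).


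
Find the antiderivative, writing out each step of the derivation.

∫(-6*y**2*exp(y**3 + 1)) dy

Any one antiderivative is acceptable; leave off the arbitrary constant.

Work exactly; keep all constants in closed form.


Step 1. Substitute u = y**3 + 1, turning ∫(-6*y**2*exp(y**3 + 1)) dy into ∫(-2*exp(u)) du: now ∫(-2*exp(u)) du.
Step 2. Evaluate the standard form: now -2*exp(u).
Step 3. Substitute back u = y**3 + 1: now -2*exp(y**3 + 1).
Answer: -2*exp(y**3 + 1).


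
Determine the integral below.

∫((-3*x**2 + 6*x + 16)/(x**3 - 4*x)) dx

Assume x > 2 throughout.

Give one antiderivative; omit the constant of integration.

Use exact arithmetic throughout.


Answer: -4*log(x) + 2*log(x - 2) - log(x + 2).


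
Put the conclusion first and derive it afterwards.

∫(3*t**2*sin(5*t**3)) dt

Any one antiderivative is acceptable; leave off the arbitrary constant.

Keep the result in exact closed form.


The answer is -cos(5*t**3)/5.
Step 1. Substitute u = t**3, turning ∫(3*t**2*sin(5*t**3)) dt into ∫(sin(5*u)) du: now ∫(sin(5*u)) du.
Step 2. Evaluate the standard form: now -cos(5*u)/5.
Step 3. Substitute back u = t**3: now -cos(5*t**3)/5.
Answer: -cos(5*t**3)/5.


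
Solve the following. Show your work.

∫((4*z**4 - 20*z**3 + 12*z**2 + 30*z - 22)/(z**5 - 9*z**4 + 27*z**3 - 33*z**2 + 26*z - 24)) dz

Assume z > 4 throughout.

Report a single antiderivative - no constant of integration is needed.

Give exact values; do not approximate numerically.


Step 1. Decompose ∫((4*z**4 - 20*z**3 + 12*z**2 + 30*z - 22)/(z**5 - 9*z**4 + 27*z**3 - 33*z**2 + 26*z - 24)) dz by partial fractions, (4*z**4 - 20*z**3 + 12*z**2 + 30*z - 22)/(z**5 - 9*z**4 + 27*z**3 - 33*z**2 + 26*z - 24) = 2/(z**2 + 1) - 1/(z - 2) + 4/(z - 3) + 1/(z - 4): now ∫(1/(z - 4)) dz + ∫(4/(z - 3)) dz + ∫(-1/(z - 2)) dz + ∫(2/(z**2 + 1)) dz.
Step 2. Evaluate the standard form [assuming z > 4]: now log(z - 4) + ∫(4/(z - 3)) dz + ∫(-1/(z - 2)) dz + ∫(2/(z**2 + 1)) dz.
Step 3. Evaluate the standard form [assuming z > 3]: now log(z - 4) + 4*log(z - 3) + ∫(-1/(z - 2)) dz + ∫(2/(z**2 + 1)) dz.
Step 4. Evaluate the standard form [assuming z > 2]: now log(z - 4) + 4*log(z - 3) - log(z - 2) + ∫(2/(z**2 + 1)) dz.
Step 5. Evaluate the standard form: now log(z - 4) + 4*log(z - 3) - log(z - 2) + 2*atan(z).
Answer: log(z - 4) + 4*log(z - 3) - log(z - 2) + 2*atan(z).


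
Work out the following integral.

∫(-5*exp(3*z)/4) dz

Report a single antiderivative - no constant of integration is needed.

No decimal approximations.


Answer: -5*exp(3*z)/12.


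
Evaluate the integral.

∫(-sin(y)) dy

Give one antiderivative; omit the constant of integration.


Answer: cos(y).


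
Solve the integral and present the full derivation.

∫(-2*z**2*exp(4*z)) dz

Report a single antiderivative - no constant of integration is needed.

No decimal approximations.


Step 1. Integrate ∫(-2*z**2*exp(4*z)) dz by parts with u = z**2, dv = (-2*exp(4*z)) dz, so v = -exp(4*z)/2: now -z**2*exp(4*z)/2 + ∫(z*exp(4*z)) dz.
Step 2. Integrate ∫(z*exp(4*z)) dz by parts with u = z, dv = (exp(4*z)) dz, so v = exp(4*z)/4: now -z**2*exp(4*z)/2 + z*exp(4*z)/4 + ∫(-exp(4*z)/4) dz.
Step 3. Evaluate the standard form: now -z**2*exp(4*z)/2 + z*exp(4*z)/4 - exp(4*z)/16.
Answer: -z**2*exp(4*z)/2 + z*exp(4*z)/4 - exp(4*z)/16.


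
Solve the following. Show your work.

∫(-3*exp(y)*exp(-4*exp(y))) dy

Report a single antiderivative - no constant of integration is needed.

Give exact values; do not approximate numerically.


Step 1. Substitute u = exp(y), turning ∫(-3*exp(y)*exp(-4*exp(y))) dy into ∫(-3*exp(-4*u)) du: now ∫(-3*exp(-4*u)) du.
Step 2. Evaluate the standard form: now 3*exp(-4*u)/4.
Step 3. Substitute back u = exp(y): now 3*exp(-4*exp(y))/4.
Answer: 3*exp(-4*exp(y))/4.


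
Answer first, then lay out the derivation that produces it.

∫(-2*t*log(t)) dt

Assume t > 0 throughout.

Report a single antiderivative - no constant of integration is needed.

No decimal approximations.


The answer is -t**2*log(t) + t**2/2.
Step 1. Integrate ∫(-2*t*log(t)) dt by parts with u = log(t), dv = (-2*t) dt, so v = -t**2 [assuming t > 0]: now -t**2*log(t) + ∫(t) dt.
Step 2. Evaluate the standard form: now -t**2*log(t) + t**2/2.
Answer: -t**2*log(t) + t**2/2.


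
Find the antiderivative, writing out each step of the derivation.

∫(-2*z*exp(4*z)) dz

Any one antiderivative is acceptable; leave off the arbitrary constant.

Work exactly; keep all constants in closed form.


Step 1. Integrate ∫(-2*z*exp(4*z)) dz by parts with u = z, dv = (-2*exp(4*z)) dz, so v = -exp(4*z)/2: now -z*exp(4*z)/2 + ∫(exp(4*z)/2) dz.
Step 2. Evaluate the standard form: now -z*exp(4*z)/2 + exp(4*z)/8.
Answer: -z*exp(4*z)/2 + exp(4*z)/8.


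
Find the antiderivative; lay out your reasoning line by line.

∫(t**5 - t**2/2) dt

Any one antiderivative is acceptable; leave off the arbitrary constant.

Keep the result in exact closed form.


Step 1. Rewrite: now ∫(-t**2/2) dt + ∫(t**5) dt.
Step 2. Evaluate the standard form: now t**6/6 + ∫(-t**2/2) dt.
Step 3. Evaluate the standard form: now t**6/6 - t**3/6.
Answer: t**6/6 - t**3/6.


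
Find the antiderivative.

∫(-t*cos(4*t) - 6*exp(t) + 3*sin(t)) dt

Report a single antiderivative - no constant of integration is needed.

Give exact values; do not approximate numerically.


Answer: -t*sin(4*t)/4 - 6*exp(t) - 3*cos(t) - cos(4*t)/16.


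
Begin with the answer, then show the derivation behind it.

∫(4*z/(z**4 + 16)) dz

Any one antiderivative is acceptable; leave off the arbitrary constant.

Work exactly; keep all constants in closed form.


The answer is atan(z**2/4)/2.
Step 1. Substitute u = z**2, turning ∫(4*z/(z**4 + 16)) dz into ∫(2/(u**2 + 16)) du: now ∫(2/(u**2 + 16)) du.
Step 2. Evaluate the standard form: now atan(u/4)/2.
Step 3. Substitute back u = z**2: now atan(z**2/4)/2.
Answer: atan(z**2/4)/2.


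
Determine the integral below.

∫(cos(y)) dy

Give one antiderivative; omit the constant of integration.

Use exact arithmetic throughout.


Answer: sin(y).


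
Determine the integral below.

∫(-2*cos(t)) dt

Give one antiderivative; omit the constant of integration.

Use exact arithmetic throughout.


Answer: -2*sin(t).


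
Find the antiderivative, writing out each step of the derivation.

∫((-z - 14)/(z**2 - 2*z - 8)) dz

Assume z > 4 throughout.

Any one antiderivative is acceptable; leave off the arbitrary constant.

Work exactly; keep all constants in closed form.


Step 1. Decompose ∫((-z - 14)/(z**2 - 2*z - 8)) dz by partial fractions, (-z - 14)/(z**2 - 2*z - 8) = 2/(z + 2) - 3/(z - 4): now ∫(-3/(z - 4)) dz + ∫(2/(z + 2)) dz.
Step 2. Evaluate the standard form [assuming z > 4]: now -3*log(z - 4) + ∫(2/(z + 2)) dz.
Step 3. Evaluate the standard form [assuming z > -2]: now -3*log(z - 4) + 2*log(z + 2).
Answer: -3*log(z - 4) + 2*log(z + 2).


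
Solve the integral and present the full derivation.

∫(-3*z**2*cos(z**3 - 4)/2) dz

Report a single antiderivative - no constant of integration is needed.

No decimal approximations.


Step 1. Substitute u = z**3 - 4, turning ∫(-3*z**2*cos(z**3 - 4)/2) dz into ∫(-cos(u)/2) du: now ∫(-cos(u)/2) du.
Step 2. Evaluate the standard form: now -sin(u)/2.
Step 3. Substitute back u = z**3 - 4: now -sin(z**3 - 4)/2.
Answer: -sin(z**3 - 4)/2.


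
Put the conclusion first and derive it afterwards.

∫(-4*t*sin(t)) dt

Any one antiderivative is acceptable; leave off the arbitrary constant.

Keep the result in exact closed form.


The answer is 4*t*cos(t) - 4*sin(t).
Step 1. Integrate ∫(-4*t*sin(t)) dt by parts with u = t, dv = (-4*sin(t)) dt, so v = 4*cos(t): now 4*t*cos(t) + ∫(-4*cos(t)) dt.
Step 2. Evaluate the standard form: now 4*t*cos(t) - 4*sin(t).
Answer: 4*t*cos(t) - 4*sin(t).


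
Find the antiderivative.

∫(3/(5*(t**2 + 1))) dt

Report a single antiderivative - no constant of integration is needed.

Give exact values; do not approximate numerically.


Answer: 3*atan(t)/5.


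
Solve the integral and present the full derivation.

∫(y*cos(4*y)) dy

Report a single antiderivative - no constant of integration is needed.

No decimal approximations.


Step 1. Integrate ∫(y*cos(4*y)) dy by parts with u = y, dv = (cos(4*y)) dy, so v = sin(4*y)/4: now y*sin(4*y)/4 + ∫(-sin(4*y)/4) dy.
Step 2. Evaluate the standard form: now y*sin(4*y)/4 + cos(4*y)/16.
Answer: y*sin(4*y)/4 + cos(4*y)/16.


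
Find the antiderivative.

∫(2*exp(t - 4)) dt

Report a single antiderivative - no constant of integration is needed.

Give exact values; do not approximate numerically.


Answer: 2*exp(t - 4).


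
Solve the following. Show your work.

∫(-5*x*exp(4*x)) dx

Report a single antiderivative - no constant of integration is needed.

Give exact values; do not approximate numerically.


Step 1. Integrate ∫(-5*x*exp(4*x)) dx by parts with u = x, dv = (-5*exp(4*x)) dx, so v = -5*exp(4*x)/4: now -5*x*exp(4*x)/4 + ∫(5*exp(4*x)/4) dx.
Step 2. Evaluate the standard form: now -5*x*exp(4*x)/4 + 5*exp(4*x)/16.
Answer: -5*x*exp(4*x)/4 + 5*exp(4*x)/16.


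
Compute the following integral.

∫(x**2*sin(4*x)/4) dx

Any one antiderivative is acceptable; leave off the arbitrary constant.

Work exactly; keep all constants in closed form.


Answer: -x**2*cos(4*x)/16 + x*sin(4*x)/32 + cos(4*x)/128.


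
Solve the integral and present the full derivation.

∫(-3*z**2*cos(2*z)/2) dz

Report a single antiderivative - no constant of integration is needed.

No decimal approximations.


Step 1. Integrate ∫(-3*z**2*cos(2*z)/2) dz by parts with u = z**2, dv = (-3*cos(2*z)/2) dz, so v = -3*sin(2*z)/4: now -3*z**2*sin(2*z)/4 + ∫(3*z*sin(2*z)/2) dz.
Step 2. Integrate ∫(3*z*sin(2*z)/2) dz by parts with u = z, dv = (3*sin(2*z)/2) dz, so v = -3*cos(2*z)/4: now -3*z**2*sin(2*z)/4 - 3*z*cos(2*z)/4 + ∫(3*cos(2*z)/4) dz.
Step 3. Evaluate the standard form: now -3*z**2*sin(2*z)/4 - 3*z*cos(2*z)/4 + 3*sin(2*z)/8.
Answer: -3*z**2*sin(2*z)/4 - 3*z*cos(2*z)/4 + 3*sin(2*z)/8.


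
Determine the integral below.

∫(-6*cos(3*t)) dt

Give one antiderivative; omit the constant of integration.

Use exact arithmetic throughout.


Answer: -2*sin(3*t).


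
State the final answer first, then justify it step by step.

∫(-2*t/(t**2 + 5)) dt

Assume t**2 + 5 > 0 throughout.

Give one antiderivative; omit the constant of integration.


The answer is -log(t**2 + 5).
Step 1. Substitute u = t**2 + 5, turning ∫(-2*t/(t**2 + 5)) dt into ∫(-1/u) du: now ∫(-1/u) du.
Step 2. Evaluate the standard form [assuming u > 0]: now -log(u).
Step 3. Substitute back u = t**2 + 5: now -log(t**2 + 5).
Answer: -log(t**2 + 5).


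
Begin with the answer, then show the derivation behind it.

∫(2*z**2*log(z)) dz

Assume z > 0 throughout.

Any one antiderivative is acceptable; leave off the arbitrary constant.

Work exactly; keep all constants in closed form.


The answer is 2*z**3*log(z)/3 - 2*z**3/9.
Step 1. Integrate ∫(2*z**2*log(z)) dz by parts with u = log(z), dv = (2*z**2) dz, so v = 2*z**3/3 [assuming z > 0]: now 2*z**3*log(z)/3 + ∫(-2*z**2/3) dz.
Step 2. Evaluate the standard form: now 2*z**3*log(z)/3 - 2*z**3/9.
Answer: 2*z**3*log(z)/3 - 2*z**3/9.


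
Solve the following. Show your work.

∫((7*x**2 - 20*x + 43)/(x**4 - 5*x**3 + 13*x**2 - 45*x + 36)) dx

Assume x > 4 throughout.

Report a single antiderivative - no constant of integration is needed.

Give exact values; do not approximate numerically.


Step 1. Decompose ∫((7*x**2 - 20*x + 43)/(x**4 - 5*x**3 + 13*x**2 - 45*x + 36)) dx by partial fractions, (7*x**2 - 20*x + 43)/(x**4 - 5*x**3 + 13*x**2 - 45*x + 36) = 4/(x**2 + 9) - 1/(x - 1) + 1/(x - 4): now ∫(1/(x - 4)) dx + ∫(-1/(x - 1)) dx + ∫(4/(x**2 + 9)) dx.
Step 2. Evaluate the standard form [assuming x > 4]: now log(x - 4) + ∫(-1/(x - 1)) dx + ∫(4/(x**2 + 9)) dx.
Step 3. Evaluate the standard form [assuming x > 1]: now log(x - 4) - log(x - 1) + ∫(4/(x**2 + 9)) dx.
Step 4. Evaluate the standard form: now log(x - 4) - log(x - 1) + 4*atan(x/3)/3.
Answer: log(x - 4) - log(x - 1) + 4*atan(x/3)/3.


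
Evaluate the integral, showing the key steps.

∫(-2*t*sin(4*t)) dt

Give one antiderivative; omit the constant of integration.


Step 1. Integrate ∫(-2*t*sin(4*t)) dt by parts with u = t, dv = (-2*sin(4*t)) dt, so v = cos(4*t)/2: now t*cos(4*t)/2 + ∫(-cos(4*t)/2) dt.
Step 2. Evaluate the standard form: now t*cos(4*t)/2 - sin(4*t)/8.
Answer: t*cos(4*t)/2 - sin(4*t)/8.


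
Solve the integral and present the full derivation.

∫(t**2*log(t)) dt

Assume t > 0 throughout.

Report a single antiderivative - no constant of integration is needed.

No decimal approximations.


Step 1. Integrate ∫(t**2*log(t)) dt by parts with u = log(t), dv = (t**2) dt, so v = t**3/3 [assuming t > 0]: now t**3*log(t)/3 + ∫(-t**2/3) dt.
Step 2. Evaluate the standard form: now t**3*log(t)/3 - t**3/9.
Answer: t**3*log(t)/3 - t**3/9.


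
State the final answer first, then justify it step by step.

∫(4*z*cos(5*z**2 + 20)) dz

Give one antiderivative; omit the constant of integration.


The answer is 2*sin(5*z**2 + 20)/5.
Step 1. Substitute u = z**2 + 4, turning ∫(4*z*cos(5*z**2 + 20)) dz into ∫(2*cos(5*u)) du: now ∫(2*cos(5*u)) du.
Step 2. Evaluate the standard form: now 2*sin(5*u)/5.
Step 3. Substitute back u = z**2 + 4: now 2*sin(5*z**2 + 20)/5.
Answer: 2*sin(5*z**2 + 20)/5.


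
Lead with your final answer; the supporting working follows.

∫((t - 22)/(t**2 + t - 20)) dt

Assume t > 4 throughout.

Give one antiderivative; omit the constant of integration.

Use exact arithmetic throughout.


The answer is -2*log(t - 4) + 3*log(t + 5).
Step 1. Decompose ∫((t - 22)/(t**2 + t - 20)) dt by partial fractions, (t - 22)/(t**2 + t - 20) = 3/(t + 5) - 2/(t - 4): now ∫(-2/(t - 4)) dt + ∫(3/(t + 5)) dt.
Step 2. Evaluate the standard form [assuming t > 4]: now -2*log(t - 4) + ∫(3/(t + 5)) dt.
Step 3. Evaluate the standard form [assuming t > -5]: now -2*log(t - 4) + 3*log(t + 5).
Answer: -2*log(t - 4) + 3*log(t + 5).


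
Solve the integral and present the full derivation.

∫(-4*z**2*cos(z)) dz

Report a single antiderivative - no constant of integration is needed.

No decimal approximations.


Step 1. Integrate ∫(-4*z**2*cos(z)) dz by parts with u = z**2, dv = (-4*cos(z)) dz, so v = -4*sin(z): now -4*z**2*sin(z) + ∫(8*z*sin(z)) dz.
Step 2. Integrate ∫(8*z*sin(z)) dz by parts with u = z, dv = (8*sin(z)) dz, so v = -8*cos(z): now -4*z**2*sin(z) - 8*z*cos(z) + ∫(8*cos(z)) dz.
Step 3. Evaluate the standard form: now -4*z**2*sin(z) - 8*z*cos(z) + 8*sin(z).
Answer: -4*z**2*sin(z) - 8*z*cos(z) + 8*sin(z).


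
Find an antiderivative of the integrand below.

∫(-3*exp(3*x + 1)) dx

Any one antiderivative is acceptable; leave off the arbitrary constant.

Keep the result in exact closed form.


Answer: -exp(3*x + 1).


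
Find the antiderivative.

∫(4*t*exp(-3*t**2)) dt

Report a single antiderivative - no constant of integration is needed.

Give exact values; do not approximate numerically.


Answer: -2*exp(-3*t**2)/3.


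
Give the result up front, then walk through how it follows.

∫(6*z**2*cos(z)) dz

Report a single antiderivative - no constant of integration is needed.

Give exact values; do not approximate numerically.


The answer is 6*z**2*sin(z) + 12*z*cos(z) - 12*sin(z).
Step 1. Integrate ∫(6*z**2*cos(z)) dz by parts with u = z**2, dv = (6*cos(z)) dz, so v = 6*sin(z): now 6*z**2*sin(z) + ∫(-12*z*sin(z)) dz.
Step 2. Integrate ∫(-12*z*sin(z)) dz by parts with u = z, dv = (-12*sin(z)) dz, so v = 12*cos(z): now 6*z**2*sin(z) + 12*z*cos(z) + ∫(-12*cos(z)) dz.
Step 3. Evaluate the standard form: now 6*z**2*sin(z) + 12*z*cos(z) - 12*sin(z).
Answer: 6*z**2*sin(z) + 12*z*cos(z) - 12*sin(z).


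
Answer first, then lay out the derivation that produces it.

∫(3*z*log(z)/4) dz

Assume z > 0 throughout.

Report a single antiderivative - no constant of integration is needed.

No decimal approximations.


The answer is 3*z**2*log(z)/8 - 3*z**2/16.
Step 1. Integrate ∫(3*z*log(z)/4) dz by parts with u = log(z), dv = (3*z/4) dz, so v = 3*z**2/8 [assuming z > 0]: now 3*z**2*log(z)/8 + ∫(-3*z/8) dz.
Step 2. Evaluate the standard form: now 3*z**2*log(z)/8 - 3*z**2/16.
Answer: 3*z**2*log(z)/8 - 3*z**2/16.


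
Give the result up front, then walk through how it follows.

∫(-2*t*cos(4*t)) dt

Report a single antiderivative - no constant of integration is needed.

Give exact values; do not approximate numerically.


The answer is -t*sin(4*t)/2 - cos(4*t)/8.
Step 1. Integrate ∫(-2*t*cos(4*t)) dt by parts with u = t, dv = (-2*cos(4*t)) dt, so v = -sin(4*t)/2: now -t*sin(4*t)/2 + ∫(sin(4*t)/2) dt.
Step 2. Evaluate the standard form: now -t*sin(4*t)/2 - cos(4*t)/8.
Answer: -t*sin(4*t)/2 - cos(4*t)/8.


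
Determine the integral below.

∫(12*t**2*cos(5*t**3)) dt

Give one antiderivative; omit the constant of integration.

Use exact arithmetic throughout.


Answer: 4*sin(5*t**3)/5.


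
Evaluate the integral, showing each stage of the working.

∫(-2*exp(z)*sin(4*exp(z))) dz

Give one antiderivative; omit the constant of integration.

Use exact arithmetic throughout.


Step 1. Substitute u = exp(z), turning ∫(-2*exp(z)*sin(4*exp(z))) dz into ∫(-2*sin(4*u)) du: now ∫(-2*sin(4*u)) du.
Step 2. Evaluate the standard form: now cos(4*u)/2.
Step 3. Substitute back u = exp(z): now cos(4*exp(z))/2.
Answer: cos(4*exp(z))/2.


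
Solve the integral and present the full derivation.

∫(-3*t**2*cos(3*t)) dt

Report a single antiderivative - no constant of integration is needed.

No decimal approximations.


Step 1. Integrate ∫(-3*t**2*cos(3*t)) dt by parts with u = t**2, dv = (-3*cos(3*t)) dt, so v = -sin(3*t): now -t**2*sin(3*t) + ∫(2*t*sin(3*t)) dt.
Step 2. Integrate ∫(2*t*sin(3*t)) dt by parts with u = t, dv = (2*sin(3*t)) dt, so v = -2*cos(3*t)/3: now -t**2*sin(3*t) - 2*t*cos(3*t)/3 + ∫(2*cos(3*t)/3) dt.
Step 3. Evaluate the standard form: now -t**2*sin(3*t) - 2*t*cos(3*t)/3 + 2*sin(3*t)/9.
Answer: -t**2*sin(3*t) - 2*t*cos(3*t)/3 + 2*sin(3*t)/9.


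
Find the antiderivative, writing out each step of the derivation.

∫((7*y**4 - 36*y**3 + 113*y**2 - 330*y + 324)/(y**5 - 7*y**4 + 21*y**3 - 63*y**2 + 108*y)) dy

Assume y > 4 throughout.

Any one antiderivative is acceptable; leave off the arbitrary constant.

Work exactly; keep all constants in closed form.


Step 1. Decompose ∫((7*y**4 - 36*y**3 + 113*y**2 - 330*y + 324)/(y**5 - 7*y**4 + 21*y**3 - 63*y**2 + 108*y)) dy by partial fractions, (7*y**4 - 36*y**3 + 113*y**2 - 330*y + 324)/(y**5 - 7*y**4 + 21*y**3 - 63*y**2 + 108*y) = -2/(y**2 + 9) + 1/(y - 3) + 3/(y - 4) + 3/y: now ∫(3/y) dy + ∫(3/(y - 4)) dy + ∫(1/(y - 3)) dy + ∫(-2/(y**2 + 9)) dy.
Step 2. Evaluate the standard form [assuming y > 0]: now 3*log(y) + ∫(3/(y - 4)) dy + ∫(1/(y - 3)) dy + ∫(-2/(y**2 + 9)) dy.
Step 3. Evaluate the standard form [assuming y > 3]: now 3*log(y) + log(y - 3) + ∫(3/(y - 4)) dy + ∫(-2/(y**2 + 9)) dy.
Step 4. Evaluate the standard form [assuming y > 4]: now 3*log(y) + 3*log(y - 4) + log(y - 3) + ∫(-2/(y**2 + 9)) dy.
Step 5. Evaluate the standard form: now 3*log(y) + 3*log(y - 4) + log(y - 3) - 2*atan(y/3)/3.
Answer: 3*log(y) + 3*log(y - 4) + log(y - 3) - 2*atan(y/3)/3.


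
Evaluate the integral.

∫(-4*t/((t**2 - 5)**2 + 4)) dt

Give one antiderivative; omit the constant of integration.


Answer: -atan(t**2/2 - 5/2).


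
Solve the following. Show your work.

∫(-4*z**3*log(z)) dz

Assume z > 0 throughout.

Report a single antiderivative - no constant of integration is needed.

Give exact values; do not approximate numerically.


Step 1. Integrate ∫(-4*z**3*log(z)) dz by parts with u = log(z), dv = (-4*z**3) dz, so v = -z**4 [assuming z > 0]: now -z**4*log(z) + ∫(z**3) dz.
Step 2. Evaluate the standard form: now -z**4*log(z) + z**4/4.
Answer: -z**4*log(z) + z**4/4.


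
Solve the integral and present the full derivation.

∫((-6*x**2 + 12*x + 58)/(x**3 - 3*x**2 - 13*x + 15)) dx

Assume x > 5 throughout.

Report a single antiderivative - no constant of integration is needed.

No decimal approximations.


Step 1. Decompose ∫((-6*x**2 + 12*x + 58)/(x**3 - 3*x**2 - 13*x + 15)) dx by partial fractions, (-6*x**2 + 12*x + 58)/(x**3 - 3*x**2 - 13*x + 15) = -1/(x + 3) - 4/(x - 1) - 1/(x - 5): now ∫(-1/(x - 5)) dx + ∫(-4/(x - 1)) dx + ∫(-1/(x + 3)) dx.
Step 2. Evaluate the standard form [assuming x > 5]: now -log(x - 5) + ∫(-4/(x - 1)) dx + ∫(-1/(x + 3)) dx.
Step 3. Evaluate the standard form [assuming x > 1]: now -log(x - 5) - 4*log(x - 1) + ∫(-1/(x + 3)) dx.
Step 4. Evaluate the standard form [assuming x > -3]: now -log(x - 5) - 4*log(x - 1) - log(x + 3).
Answer: -log(x - 5) - 4*log(x - 1) - log(x + 3).


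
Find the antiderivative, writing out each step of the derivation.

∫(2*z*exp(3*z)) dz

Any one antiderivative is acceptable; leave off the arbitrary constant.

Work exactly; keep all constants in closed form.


Step 1. Integrate ∫(2*z*exp(3*z)) dz by parts with u = z, dv = (2*exp(3*z)) dz, so v = 2*exp(3*z)/3: now 2*z*exp(3*z)/3 + ∫(-2*exp(3*z)/3) dz.
Step 2. Evaluate the standard form: now 2*z*exp(3*z)/3 - 2*exp(3*z)/9.
Answer: 2*z*exp(3*z)/3 - 2*exp(3*z)/9.


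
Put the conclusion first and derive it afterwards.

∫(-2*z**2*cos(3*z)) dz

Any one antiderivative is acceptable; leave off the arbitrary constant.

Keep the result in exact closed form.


The answer is -2*z**2*sin(3*z)/3 - 4*z*cos(3*z)/9 + 4*sin(3*z)/27.
Step 1. Integrate ∫(-2*z**2*cos(3*z)) dz by parts with u = z**2, dv = (-2*cos(3*z)) dz, so v = -2*sin(3*z)/3: now -2*z**2*sin(3*z)/3 + ∫(4*z*sin(3*z)/3) dz.
Step 2. Integrate ∫(4*z*sin(3*z)/3) dz by parts with u = z, dv = (4*sin(3*z)/3) dz, so v = -4*cos(3*z)/9: now -2*z**2*sin(3*z)/3 - 4*z*cos(3*z)/9 + ∫(4*cos(3*z)/9) dz.
Step 3. Evaluate the standard form: now -2*z**2*sin(3*z)/3 - 4*z*cos(3*z)/9 + 4*sin(3*z)/27.
Answer: -2*z**2*sin(3*z)/3 - 4*z*cos(3*z)/9 + 4*sin(3*z)/27.


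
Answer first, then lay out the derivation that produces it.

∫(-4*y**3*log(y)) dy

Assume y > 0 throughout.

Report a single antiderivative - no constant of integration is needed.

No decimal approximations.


The answer is -y**4*log(y) + y**4/4.
Step 1. Integrate ∫(-4*y**3*log(y)) dy by parts with u = log(y), dv = (-4*y**3) dy, so v = -y**4 [assuming y > 0]: now -y**4*log(y) + ∫(y**3) dy.
Step 2. Evaluate the standard form: now -y**4*log(y) + y**4/4.
Answer: -y**4*log(y) + y**4/4.


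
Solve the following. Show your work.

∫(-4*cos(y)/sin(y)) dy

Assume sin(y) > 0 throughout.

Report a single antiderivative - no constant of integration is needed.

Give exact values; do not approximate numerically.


Step 1. Substitute u = sin(y), turning ∫(-4*cos(y)/sin(y)) dy into ∫(-4/u) du: now ∫(-4/u) du.
Step 2. Evaluate the standard form [assuming u > 0]: now -4*log(u).
Step 3. Substitute back u = sin(y): now -4*log(sin(y)).
Answer: -4*log(sin(y)).


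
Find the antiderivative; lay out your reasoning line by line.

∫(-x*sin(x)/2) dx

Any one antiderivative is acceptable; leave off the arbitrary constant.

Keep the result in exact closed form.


Step 1. Integrate ∫(-x*sin(x)/2) dx by parts with u = x, dv = (-sin(x)/2) dx, so v = cos(x)/2: now x*cos(x)/2 + ∫(-cos(x)/2) dx.
Step 2. Evaluate the standard form: now x*cos(x)/2 - sin(x)/2.
Answer: x*cos(x)/2 - sin(x)/2.


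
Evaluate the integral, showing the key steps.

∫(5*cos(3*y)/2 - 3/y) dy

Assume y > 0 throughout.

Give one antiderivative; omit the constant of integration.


Step 1. Rewrite: now ∫(-3/y) dy + ∫(5*cos(3*y)/2) dy.
Step 2. Evaluate the standard form [assuming y > 0]: now -3*log(y) + ∫(5*cos(3*y)/2) dy.
Step 3. Evaluate the standard form: now -3*log(y) + 5*sin(3*y)/6.
Answer: -3*log(y) + 5*sin(3*y)/6.


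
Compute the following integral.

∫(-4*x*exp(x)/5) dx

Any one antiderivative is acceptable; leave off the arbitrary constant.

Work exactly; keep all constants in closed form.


Answer: -4*x*exp(x)/5 + 4*exp(x)/5.


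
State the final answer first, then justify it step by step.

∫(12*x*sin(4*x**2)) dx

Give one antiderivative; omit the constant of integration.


The answer is -3*cos(4*x**2)/2.
Step 1. Substitute u = x**2, turning ∫(12*x*sin(4*x**2)) dx into ∫(6*sin(4*u)) du: now ∫(6*sin(4*u)) du.
Step 2. Evaluate the standard form: now -3*cos(4*u)/2.
Step 3. Substitute back u = x**2: now -3*cos(4*x**2)/2.
Answer: -3*cos(4*x**2)/2.


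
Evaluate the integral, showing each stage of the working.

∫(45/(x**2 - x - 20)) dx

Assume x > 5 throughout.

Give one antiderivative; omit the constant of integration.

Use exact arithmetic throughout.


Step 1. Decompose ∫(45/(x**2 - x - 20)) dx by partial fractions, 45/(x**2 - x - 20) = -5/(x + 4) + 5/(x - 5): now ∫(5/(x - 5)) dx + ∫(-5/(x + 4)) dx.
Step 2. Evaluate the standard form [assuming x > 5]: now 5*log(x - 5) + ∫(-5/(x + 4)) dx.
Step 3. Evaluate the standard form [assuming x > -4]: now 5*log(x - 5) - 5*log(x + 4).
Answer: 5*log(x - 5) - 5*log(x + 4).


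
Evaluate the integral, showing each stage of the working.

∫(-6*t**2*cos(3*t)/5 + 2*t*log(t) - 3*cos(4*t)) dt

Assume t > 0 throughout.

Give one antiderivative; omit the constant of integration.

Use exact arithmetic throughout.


Step 1. Rewrite: now ∫(2*t*log(t)) dt + ∫(-6*t**2*cos(3*t)/5) dt + ∫(-3*cos(4*t)) dt.
Step 2. Evaluate the standard form: now -3*sin(4*t)/4 + ∫(2*t*log(t)) dt + ∫(-6*t**2*cos(3*t)/5) dt.
Step 3. Integrate ∫(-6*t**2*cos(3*t)/5) dt by parts with u = t**2, dv = (-6*cos(3*t)/5) dt, so v = -2*sin(3*t)/5: now -2*t**2*sin(3*t)/5 - 3*sin(4*t)/4 + ∫(2*t*log(t)) dt + ∫(4*t*sin(3*t)/5) dt.
Step 4. Integrate ∫(4*t*sin(3*t)/5) dt by parts with u = t, dv = (4*sin(3*t)/5) dt, so v = -4*cos(3*t)/15: now -2*t**2*sin(3*t)/5 - 4*t*cos(3*t)/15 - 3*sin(4*t)/4 + ∫(2*t*log(t)) dt + ∫(4*cos(3*t)/15) dt.
Step 5. Evaluate the standard form: now -2*t**2*sin(3*t)/5 - 4*t*cos(3*t)/15 + 4*sin(3*t)/45 - 3*sin(4*t)/4 + ∫(2*t*log(t)) dt.
Step 6. Integrate ∫(2*t*log(t)) dt by parts with u = log(t), dv = (2*t) dt, so v = t**2 [assuming t > 0]: now t**2*log(t) - 2*t**2*sin(3*t)/5 - 4*t*cos(3*t)/15 + 4*sin(3*t)/45 - 3*sin(4*t)/4 + ∫(-t) dt.
Step 7. Evaluate the standard form: now t**2*log(t) - 2*t**2*sin(3*t)/5 - t**2/2 - 4*t*cos(3*t)/15 + 4*sin(3*t)/45 - 3*sin(4*t)/4.
Answer: t**2*log(t) - 2*t**2*sin(3*t)/5 - t**2/2 - 4*t*cos(3*t)/15 + 4*sin(3*t)/45 - 3*sin(4*t)/4.


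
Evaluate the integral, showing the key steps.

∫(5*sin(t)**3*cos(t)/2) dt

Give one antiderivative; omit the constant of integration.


Step 1. Substitute u = sin(t), turning ∫(5*sin(t)**3*cos(t)/2) dt into ∫(5*u**3/2) du: now ∫(5*u**3/2) du.
Step 2. Evaluate the standard form: now 5*u**4/8.
Step 3. Substitute back u = sin(t): now 5*sin(t)**4/8.
Answer: 5*sin(t)**4/8.


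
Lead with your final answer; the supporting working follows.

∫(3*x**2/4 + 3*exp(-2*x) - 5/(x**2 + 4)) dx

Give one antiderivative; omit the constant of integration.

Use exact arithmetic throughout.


The answer is x**3/4 - 5*atan(x/2)/2 - 3*exp(-2*x)/2.
Step 1. Rewrite: now ∫(3*x**2/4) dx + ∫(-5/(x**2 + 4)) dx + ∫(3*exp(-2*x)) dx.
Step 2. Evaluate the standard form: now -5*atan(x/2)/2 + ∫(3*x**2/4) dx + ∫(3*exp(-2*x)) dx.
Step 3. Evaluate the standard form: now -5*atan(x/2)/2 + ∫(3*x**2/4) dx - 3*exp(-2*x)/2.
Step 4. Evaluate the standard form: now x**3/4 - 5*atan(x/2)/2 - 3*exp(-2*x)/2.
Answer: x**3/4 - 5*atan(x/2)/2 - 3*exp(-2*x)/2.


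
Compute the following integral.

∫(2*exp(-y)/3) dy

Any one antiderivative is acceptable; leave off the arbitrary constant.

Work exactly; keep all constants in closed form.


Answer: -2*exp(-y)/3.


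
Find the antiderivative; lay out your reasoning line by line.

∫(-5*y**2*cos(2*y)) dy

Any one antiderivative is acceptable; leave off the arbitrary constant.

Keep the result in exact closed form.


Step 1. Integrate ∫(-5*y**2*cos(2*y)) dy by parts with u = y**2, dv = (-5*cos(2*y)) dy, so v = -5*sin(2*y)/2: now -5*y**2*sin(2*y)/2 + ∫(5*y*sin(2*y)) dy.
Step 2. Integrate ∫(5*y*sin(2*y)) dy by parts with u = y, dv = (5*sin(2*y)) dy, so v = -5*cos(2*y)/2: now -5*y**2*sin(2*y)/2 - 5*y*cos(2*y)/2 + ∫(5*cos(2*y)/2) dy.
Step 3. Evaluate the standard form: now -5*y**2*sin(2*y)/2 - 5*y*cos(2*y)/2 + 5*sin(2*y)/4.
Answer: -5*y**2*sin(2*y)/2 - 5*y*cos(2*y)/2 + 5*sin(2*y)/4.


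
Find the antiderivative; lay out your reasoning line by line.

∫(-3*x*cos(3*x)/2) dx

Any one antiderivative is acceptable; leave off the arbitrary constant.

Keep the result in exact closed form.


Step 1. Integrate ∫(-3*x*cos(3*x)/2) dx by parts with u = x, dv = (-3*cos(3*x)/2) dx, so v = -sin(3*x)/2: now -x*sin(3*x)/2 + ∫(sin(3*x)/2) dx.
Step 2. Evaluate the standard form: now -x*sin(3*x)/2 - cos(3*x)/6.
Answer: -x*sin(3*x)/2 - cos(3*x)/6.


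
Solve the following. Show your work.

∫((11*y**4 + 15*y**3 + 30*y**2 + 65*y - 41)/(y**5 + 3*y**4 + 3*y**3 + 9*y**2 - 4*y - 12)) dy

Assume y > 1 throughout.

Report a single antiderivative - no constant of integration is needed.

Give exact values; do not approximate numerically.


Step 1. Decompose ∫((11*y**4 + 15*y**3 + 30*y**2 + 65*y - 41)/(y**5 + 3*y**4 + 3*y**3 + 9*y**2 - 4*y - 12)) dy by partial fractions, (11*y**4 + 15*y**3 + 30*y**2 + 65*y - 41)/(y**5 + 3*y**4 + 3*y**3 + 9*y**2 - 4*y - 12) = -1/(y**2 + 4) + 5/(y + 3) + 4/(y + 1) + 2/(y - 1): now ∫(2/(y - 1)) dy + ∫(4/(y + 1)) dy + ∫(5/(y + 3)) dy + ∫(-1/(y**2 + 4)) dy.
Step 2. Evaluate the standard form [assuming y > -1]: now 4*log(y + 1) + ∫(2/(y - 1)) dy + ∫(5/(y + 3)) dy + ∫(-1/(y**2 + 4)) dy.
Step 3. Evaluate the standard form [assuming y > -3]: now 4*log(y + 1) + 5*log(y + 3) + ∫(2/(y - 1)) dy + ∫(-1/(y**2 + 4)) dy.
Step 4. Evaluate the standard form [assuming y > 1]: now 2*log(y - 1) + 4*log(y + 1) + 5*log(y + 3) + ∫(-1/(y**2 + 4)) dy.
Step 5. Evaluate the standard form: now 2*log(y - 1) + 4*log(y + 1) + 5*log(y + 3) - atan(y/2)/2.
Answer: 2*log(y - 1) + 4*log(y + 1) + 5*log(y + 3) - atan(y/2)/2.


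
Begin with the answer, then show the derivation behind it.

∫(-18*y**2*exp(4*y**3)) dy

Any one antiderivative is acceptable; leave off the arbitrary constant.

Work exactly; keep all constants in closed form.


The answer is -3*exp(4*y**3)/2.
Step 1. Substitute u = y**3, turning ∫(-18*y**2*exp(4*y**3)) dy into ∫(-6*exp(4*u)) du: now ∫(-6*exp(4*u)) du.
Step 2. Evaluate the standard form: now -3*exp(4*u)/2.
Step 3. Substitute back u = y**3: now -3*exp(4*y**3)/2.
Answer: -3*exp(4*y**3)/2.


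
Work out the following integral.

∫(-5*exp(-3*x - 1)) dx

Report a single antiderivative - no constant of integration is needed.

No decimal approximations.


Answer: 5*exp(-3*x - 1)/3.


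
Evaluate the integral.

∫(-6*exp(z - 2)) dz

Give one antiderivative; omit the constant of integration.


Answer: -6*exp(z - 2).


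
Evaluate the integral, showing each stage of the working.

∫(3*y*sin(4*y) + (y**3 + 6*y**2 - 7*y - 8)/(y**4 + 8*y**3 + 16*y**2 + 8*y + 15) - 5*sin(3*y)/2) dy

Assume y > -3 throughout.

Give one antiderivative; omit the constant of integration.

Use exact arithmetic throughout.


Step 1. Rewrite: now ∫(3*y*sin(4*y)) dy + ∫((y**3 + 6*y**2 - 7*y - 8)/(y**4 + 8*y**3 + 16*y**2 + 8*y + 15)) dy + ∫(-5*sin(3*y)/2) dy.
Step 2. Decompose ∫((y**3 + 6*y**2 - 7*y - 8)/(y**4 + 8*y**3 + 16*y**2 + 8*y + 15)) dy by partial fractions, (y**3 + 6*y**2 - 7*y - 8)/(y**4 + 8*y**3 + 16*y**2 + 8*y + 15) = -1/(y**2 + 1) - 1/(y + 5) + 2/(y + 3): now ∫(3*y*sin(4*y)) dy + ∫(2/(y + 3)) dy + ∫(-1/(y + 5)) dy + ∫(-1/(y**2 + 1)) dy + ∫(-5*sin(3*y)/2) dy.
Step 3. Evaluate the standard form [assuming y > -3]: now 2*log(y + 3) + ∫(3*y*sin(4*y)) dy + ∫(-1/(y + 5)) dy + ∫(-1/(y**2 + 1)) dy + ∫(-5*sin(3*y)/2) dy.
Step 4. Evaluate the standard form [assuming y > -5]: now 2*log(y + 3) - log(y + 5) + ∫(3*y*sin(4*y)) dy + ∫(-1/(y**2 + 1)) dy + ∫(-5*sin(3*y)/2) dy.
Step 5. Evaluate the standard form: now 2*log(y + 3) - log(y + 5) - atan(y) + ∫(3*y*sin(4*y)) dy + ∫(-5*sin(3*y)/2) dy.
Step 6. Integrate ∫(3*y*sin(4*y)) dy by parts with u = y, dv = (3*sin(4*y)) dy, so v = -3*cos(4*y)/4: now -3*y*cos(4*y)/4 + 2*log(y + 3) - log(y + 5) - atan(y) + ∫(-5*sin(3*y)/2) dy + ∫(3*cos(4*y)/4) dy.
Step 7. Evaluate the standard form: now -3*y*cos(4*y)/4 + 2*log(y + 3) - log(y + 5) + 3*sin(4*y)/16 - atan(y) + ∫(-5*sin(3*y)/2) dy.
Step 8. Evaluate the standard form: now -3*y*cos(4*y)/4 + 2*log(y + 3) - log(y + 5) + 3*sin(4*y)/16 + 5*cos(3*y)/6 - atan(y).
Answer: -3*y*cos(4*y)/4 + 2*log(y + 3) - log(y + 5) + 3*sin(4*y)/16 + 5*cos(3*y)/6 - atan(y).


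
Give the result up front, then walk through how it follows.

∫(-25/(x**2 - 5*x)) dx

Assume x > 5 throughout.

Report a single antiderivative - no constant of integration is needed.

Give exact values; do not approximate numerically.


The answer is 5*log(x) - 5*log(x - 5).
Step 1. Decompose ∫(-25/(x**2 - 5*x)) dx by partial fractions, -25/(x**2 - 5*x) = -5/(x - 5) + 5/x: now ∫(5/x) dx + ∫(-5/(x - 5)) dx.
Step 2. Evaluate the standard form [assuming x > 0]: now 5*log(x) + ∫(-5/(x - 5)) dx.
Step 3. Evaluate the standard form [assuming x > 5]: now 5*log(x) - 5*log(x - 5).
Answer: 5*log(x) - 5*log(x - 5).


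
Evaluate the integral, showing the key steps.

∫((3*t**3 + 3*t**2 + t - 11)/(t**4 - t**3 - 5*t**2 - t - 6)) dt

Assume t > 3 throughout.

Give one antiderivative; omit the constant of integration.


Step 1. Decompose ∫((3*t**3 + 3*t**2 + t - 11)/(t**4 - t**3 - 5*t**2 - t - 6)) dt by partial fractions, (3*t**3 + 3*t**2 + t - 11)/(t**4 - t**3 - 5*t**2 - t - 6) = 2/(t**2 + 1) + 1/(t + 2) + 2/(t - 3): now ∫(2/(t - 3)) dt + ∫(1/(t + 2)) dt + ∫(2/(t**2 + 1)) dt.
Step 2. Evaluate the standard form [assuming t > -2]: now log(t + 2) + ∫(2/(t - 3)) dt + ∫(2/(t**2 + 1)) dt.
Step 3. Evaluate the standard form [assuming t > 3]: now 2*log(t - 3) + log(t + 2) + ∫(2/(t**2 + 1)) dt.
Step 4. Evaluate the standard form: now 2*log(t - 3) + log(t + 2) + 2*atan(t).
Answer: 2*log(t - 3) + log(t + 2) + 2*atan(t).


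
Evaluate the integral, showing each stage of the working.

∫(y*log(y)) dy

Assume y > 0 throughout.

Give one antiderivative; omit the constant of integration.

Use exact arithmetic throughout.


Step 1. Integrate ∫(y*log(y)) dy by parts with u = log(y), dv = (y) dy, so v = y**2/2 [assuming y > 0]: now y**2*log(y)/2 + ∫(-y/2) dy.
Step 2. Evaluate the standard form: now y**2*log(y)/2 - y**2/4.
Answer: y**2*log(y)/2 - y**2/4.


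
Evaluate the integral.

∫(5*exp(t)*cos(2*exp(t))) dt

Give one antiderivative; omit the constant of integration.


Answer: 5*sin(2*exp(t))/2.


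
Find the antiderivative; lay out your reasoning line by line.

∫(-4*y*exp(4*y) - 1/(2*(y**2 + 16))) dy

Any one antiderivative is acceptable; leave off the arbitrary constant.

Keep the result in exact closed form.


Step 1. Rewrite: now ∫(-4*y*exp(4*y)) dy + ∫(-1/(2*(y**2 + 16))) dy.
Step 2. Evaluate the standard form: now -atan(y/4)/8 + ∫(-4*y*exp(4*y)) dy.
Step 3. Integrate ∫(-4*y*exp(4*y)) dy by parts with u = y, dv = (-4*exp(4*y)) dy, so v = -exp(4*y): now -y*exp(4*y) - atan(y/4)/8 + ∫(exp(4*y)) dy.
Step 4. Evaluate the standard form: now -y*exp(4*y) + exp(4*y)/4 - atan(y/4)/8.
Answer: -y*exp(4*y) + exp(4*y)/4 - atan(y/4)/8.


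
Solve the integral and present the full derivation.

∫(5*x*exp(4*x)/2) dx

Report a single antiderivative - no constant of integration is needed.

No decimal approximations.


Step 1. Integrate ∫(5*x*exp(4*x)/2) dx by parts with u = x, dv = (5*exp(4*x)/2) dx, so v = 5*exp(4*x)/8: now 5*x*exp(4*x)/8 + ∫(-5*exp(4*x)/8) dx.
Step 2. Evaluate the standard form: now 5*x*exp(4*x)/8 - 5*exp(4*x)/32.
Answer: 5*x*exp(4*x)/8 - 5*exp(4*x)/32.


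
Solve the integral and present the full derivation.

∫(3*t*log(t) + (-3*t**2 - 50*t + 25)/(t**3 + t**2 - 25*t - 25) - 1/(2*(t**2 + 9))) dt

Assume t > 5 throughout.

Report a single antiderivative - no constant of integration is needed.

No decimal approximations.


Step 1. Rewrite: now ∫(3*t*log(t)) dt + ∫((-3*t**2 - 50*t + 25)/(t**3 + t**2 - 25*t - 25)) dt + ∫(-1/(2*(t**2 + 9))) dt.
Step 2. Evaluate the standard form: now -atan(t/3)/6 + ∫(3*t*log(t)) dt + ∫((-3*t**2 - 50*t + 25)/(t**3 + t**2 - 25*t - 25)) dt.
Step 3. Integrate ∫(3*t*log(t)) dt by parts with u = log(t), dv = (3*t) dt, so v = 3*t**2/2 [assuming t > 0]: now 3*t**2*log(t)/2 - atan(t/3)/6 + ∫(-3*t/2) dt + ∫((-3*t**2 - 50*t + 25)/(t**3 + t**2 - 25*t - 25)) dt.
Step 4. Evaluate the standard form: now 3*t**2*log(t)/2 - 3*t**2/4 - atan(t/3)/6 + ∫((-3*t**2 - 50*t + 25)/(t**3 + t**2 - 25*t - 25)) dt.
Step 5. Decompose ∫((-3*t**2 - 50*t + 25)/(t**3 + t**2 - 25*t - 25)) dt by partial fractions, (-3*t**2 - 50*t + 25)/(t**3 + t**2 - 25*t - 25) = 5/(t + 5) - 3/(t + 1) - 5/(t - 5): now 3*t**2*log(t)/2 - 3*t**2/4 - atan(t/3)/6 + ∫(-5/(t - 5)) dt + ∫(-3/(t + 1)) dt + ∫(5/(t + 5)) dt.
Step 6. Evaluate the standard form [assuming t > -1]: now 3*t**2*log(t)/2 - 3*t**2/4 - 3*log(t + 1) - atan(t/3)/6 + ∫(-5/(t - 5)) dt + ∫(5/(t + 5)) dt.
Step 7. Evaluate the standard form [assuming t > -5]: now 3*t**2*log(t)/2 - 3*t**2/4 - 3*log(t + 1) + 5*log(t + 5) - atan(t/3)/6 + ∫(-5/(t - 5)) dt.
Step 8. Evaluate the standard form [assuming t > 5]: now 3*t**2*log(t)/2 - 3*t**2/4 - 5*log(t - 5) - 3*log(t + 1) + 5*log(t + 5) - atan(t/3)/6.
Answer: 3*t**2*log(t)/2 - 3*t**2/4 - 5*log(t - 5) - 3*log(t + 1) + 5*log(t + 5) - atan(t/3)/6.
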